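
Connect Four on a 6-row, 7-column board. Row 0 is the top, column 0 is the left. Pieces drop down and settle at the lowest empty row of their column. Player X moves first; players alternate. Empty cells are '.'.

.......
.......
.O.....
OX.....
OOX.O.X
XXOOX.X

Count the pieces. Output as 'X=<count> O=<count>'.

X=7 O=7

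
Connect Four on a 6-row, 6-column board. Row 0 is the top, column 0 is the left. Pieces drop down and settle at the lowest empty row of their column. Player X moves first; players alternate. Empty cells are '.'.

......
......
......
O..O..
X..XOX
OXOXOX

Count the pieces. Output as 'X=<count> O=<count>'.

X=6 O=6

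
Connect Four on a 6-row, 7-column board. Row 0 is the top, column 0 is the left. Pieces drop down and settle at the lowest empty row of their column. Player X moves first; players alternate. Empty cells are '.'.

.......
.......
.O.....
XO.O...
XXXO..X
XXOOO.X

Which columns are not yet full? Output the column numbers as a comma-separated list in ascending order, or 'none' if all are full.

Answer: 0,1,2,3,4,5,6

Derivation:
col 0: top cell = '.' → open
col 1: top cell = '.' → open
col 2: top cell = '.' → open
col 3: top cell = '.' → open
col 4: top cell = '.' → open
col 5: top cell = '.' → open
col 6: top cell = '.' → open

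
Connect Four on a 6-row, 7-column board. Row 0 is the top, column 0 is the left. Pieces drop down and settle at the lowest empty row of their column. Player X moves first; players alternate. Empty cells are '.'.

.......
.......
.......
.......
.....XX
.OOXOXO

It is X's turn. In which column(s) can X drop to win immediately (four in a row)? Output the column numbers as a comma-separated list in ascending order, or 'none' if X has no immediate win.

Answer: none

Derivation:
col 0: drop X → no win
col 1: drop X → no win
col 2: drop X → no win
col 3: drop X → no win
col 4: drop X → no win
col 5: drop X → no win
col 6: drop X → no win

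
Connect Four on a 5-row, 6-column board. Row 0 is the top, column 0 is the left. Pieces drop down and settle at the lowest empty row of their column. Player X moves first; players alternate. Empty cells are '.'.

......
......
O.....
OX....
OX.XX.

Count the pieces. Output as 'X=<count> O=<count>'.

X=4 O=3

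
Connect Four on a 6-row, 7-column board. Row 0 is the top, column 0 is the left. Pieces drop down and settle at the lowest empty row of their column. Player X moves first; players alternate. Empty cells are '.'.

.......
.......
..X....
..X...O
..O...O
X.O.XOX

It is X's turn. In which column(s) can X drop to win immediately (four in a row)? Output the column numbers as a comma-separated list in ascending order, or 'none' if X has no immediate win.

col 0: drop X → no win
col 1: drop X → no win
col 2: drop X → no win
col 3: drop X → no win
col 4: drop X → no win
col 5: drop X → no win
col 6: drop X → no win

Answer: none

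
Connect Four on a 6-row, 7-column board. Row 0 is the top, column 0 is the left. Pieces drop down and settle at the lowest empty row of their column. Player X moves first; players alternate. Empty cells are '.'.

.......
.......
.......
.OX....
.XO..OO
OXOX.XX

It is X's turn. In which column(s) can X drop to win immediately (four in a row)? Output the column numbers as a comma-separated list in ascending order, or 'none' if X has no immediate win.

Answer: 4

Derivation:
col 0: drop X → no win
col 1: drop X → no win
col 2: drop X → no win
col 3: drop X → no win
col 4: drop X → WIN!
col 5: drop X → no win
col 6: drop X → no win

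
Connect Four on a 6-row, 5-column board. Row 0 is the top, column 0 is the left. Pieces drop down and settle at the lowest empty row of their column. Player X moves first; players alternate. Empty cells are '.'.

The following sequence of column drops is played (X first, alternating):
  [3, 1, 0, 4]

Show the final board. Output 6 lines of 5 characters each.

Move 1: X drops in col 3, lands at row 5
Move 2: O drops in col 1, lands at row 5
Move 3: X drops in col 0, lands at row 5
Move 4: O drops in col 4, lands at row 5

Answer: .....
.....
.....
.....
.....
XO.XO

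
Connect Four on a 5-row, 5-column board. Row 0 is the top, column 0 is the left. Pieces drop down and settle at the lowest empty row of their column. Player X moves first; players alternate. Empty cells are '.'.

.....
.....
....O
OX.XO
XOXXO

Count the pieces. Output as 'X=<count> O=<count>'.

X=5 O=5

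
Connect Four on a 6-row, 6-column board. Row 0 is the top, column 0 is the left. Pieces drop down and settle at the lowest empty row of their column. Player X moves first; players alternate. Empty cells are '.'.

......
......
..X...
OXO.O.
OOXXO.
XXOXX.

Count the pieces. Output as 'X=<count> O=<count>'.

X=8 O=7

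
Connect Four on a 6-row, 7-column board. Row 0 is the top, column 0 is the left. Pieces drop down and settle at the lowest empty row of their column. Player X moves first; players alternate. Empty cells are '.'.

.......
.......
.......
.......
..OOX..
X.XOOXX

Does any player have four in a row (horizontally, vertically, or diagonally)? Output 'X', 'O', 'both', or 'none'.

none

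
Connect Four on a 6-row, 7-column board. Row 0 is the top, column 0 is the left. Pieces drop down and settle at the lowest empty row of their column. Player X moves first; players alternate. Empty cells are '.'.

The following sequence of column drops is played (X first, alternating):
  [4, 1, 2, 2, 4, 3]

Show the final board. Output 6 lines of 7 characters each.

Answer: .......
.......
.......
.......
..O.X..
.OXOX..

Derivation:
Move 1: X drops in col 4, lands at row 5
Move 2: O drops in col 1, lands at row 5
Move 3: X drops in col 2, lands at row 5
Move 4: O drops in col 2, lands at row 4
Move 5: X drops in col 4, lands at row 4
Move 6: O drops in col 3, lands at row 5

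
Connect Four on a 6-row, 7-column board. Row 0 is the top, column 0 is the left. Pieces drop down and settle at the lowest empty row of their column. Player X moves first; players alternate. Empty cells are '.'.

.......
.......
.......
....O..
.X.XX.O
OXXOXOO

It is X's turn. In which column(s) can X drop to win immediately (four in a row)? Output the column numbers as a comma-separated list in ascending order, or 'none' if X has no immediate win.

col 0: drop X → no win
col 1: drop X → no win
col 2: drop X → WIN!
col 3: drop X → no win
col 4: drop X → no win
col 5: drop X → no win
col 6: drop X → no win

Answer: 2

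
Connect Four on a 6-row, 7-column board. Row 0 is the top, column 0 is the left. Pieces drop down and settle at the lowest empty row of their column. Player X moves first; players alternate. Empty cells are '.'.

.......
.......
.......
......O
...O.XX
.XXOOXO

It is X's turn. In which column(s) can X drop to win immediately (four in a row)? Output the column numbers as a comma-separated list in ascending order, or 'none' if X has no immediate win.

col 0: drop X → no win
col 1: drop X → no win
col 2: drop X → no win
col 3: drop X → no win
col 4: drop X → no win
col 5: drop X → no win
col 6: drop X → no win

Answer: none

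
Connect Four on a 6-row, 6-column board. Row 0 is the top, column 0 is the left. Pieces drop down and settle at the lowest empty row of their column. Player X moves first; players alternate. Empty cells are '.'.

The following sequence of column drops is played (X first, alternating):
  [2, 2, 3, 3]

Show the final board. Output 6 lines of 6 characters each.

Move 1: X drops in col 2, lands at row 5
Move 2: O drops in col 2, lands at row 4
Move 3: X drops in col 3, lands at row 5
Move 4: O drops in col 3, lands at row 4

Answer: ......
......
......
......
..OO..
..XX..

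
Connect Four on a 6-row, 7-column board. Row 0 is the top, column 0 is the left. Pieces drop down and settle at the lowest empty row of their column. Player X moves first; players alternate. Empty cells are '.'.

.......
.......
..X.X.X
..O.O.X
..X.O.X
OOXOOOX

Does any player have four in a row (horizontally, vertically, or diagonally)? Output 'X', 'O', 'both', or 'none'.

X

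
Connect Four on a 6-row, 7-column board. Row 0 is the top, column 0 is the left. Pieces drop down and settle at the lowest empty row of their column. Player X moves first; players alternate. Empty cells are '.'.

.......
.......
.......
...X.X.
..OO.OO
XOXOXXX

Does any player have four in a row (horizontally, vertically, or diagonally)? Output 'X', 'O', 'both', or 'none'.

none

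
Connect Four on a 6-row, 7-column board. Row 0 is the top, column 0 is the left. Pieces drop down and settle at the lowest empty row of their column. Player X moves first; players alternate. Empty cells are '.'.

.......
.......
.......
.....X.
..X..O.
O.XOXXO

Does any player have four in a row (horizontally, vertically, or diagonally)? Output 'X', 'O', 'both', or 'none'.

none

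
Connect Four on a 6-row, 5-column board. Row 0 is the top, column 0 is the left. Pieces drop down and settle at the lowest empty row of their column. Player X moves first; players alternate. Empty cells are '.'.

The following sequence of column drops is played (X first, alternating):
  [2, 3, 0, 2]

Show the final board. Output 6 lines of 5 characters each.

Answer: .....
.....
.....
.....
..O..
X.XO.

Derivation:
Move 1: X drops in col 2, lands at row 5
Move 2: O drops in col 3, lands at row 5
Move 3: X drops in col 0, lands at row 5
Move 4: O drops in col 2, lands at row 4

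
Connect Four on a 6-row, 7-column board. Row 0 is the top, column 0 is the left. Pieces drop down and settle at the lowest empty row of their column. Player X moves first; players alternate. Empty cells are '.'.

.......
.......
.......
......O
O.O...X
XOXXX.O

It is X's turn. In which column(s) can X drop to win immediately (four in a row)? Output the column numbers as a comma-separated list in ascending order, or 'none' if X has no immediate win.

Answer: 5

Derivation:
col 0: drop X → no win
col 1: drop X → no win
col 2: drop X → no win
col 3: drop X → no win
col 4: drop X → no win
col 5: drop X → WIN!
col 6: drop X → no win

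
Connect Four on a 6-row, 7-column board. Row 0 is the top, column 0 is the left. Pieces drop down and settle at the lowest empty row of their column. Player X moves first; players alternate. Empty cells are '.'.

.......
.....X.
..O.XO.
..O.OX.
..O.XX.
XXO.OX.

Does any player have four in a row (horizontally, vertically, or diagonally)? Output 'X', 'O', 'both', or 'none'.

O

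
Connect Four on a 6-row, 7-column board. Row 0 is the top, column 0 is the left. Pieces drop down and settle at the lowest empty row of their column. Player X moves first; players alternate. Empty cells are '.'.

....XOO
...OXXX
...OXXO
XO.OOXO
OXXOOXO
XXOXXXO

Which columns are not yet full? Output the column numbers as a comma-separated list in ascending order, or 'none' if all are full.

col 0: top cell = '.' → open
col 1: top cell = '.' → open
col 2: top cell = '.' → open
col 3: top cell = '.' → open
col 4: top cell = 'X' → FULL
col 5: top cell = 'O' → FULL
col 6: top cell = 'O' → FULL

Answer: 0,1,2,3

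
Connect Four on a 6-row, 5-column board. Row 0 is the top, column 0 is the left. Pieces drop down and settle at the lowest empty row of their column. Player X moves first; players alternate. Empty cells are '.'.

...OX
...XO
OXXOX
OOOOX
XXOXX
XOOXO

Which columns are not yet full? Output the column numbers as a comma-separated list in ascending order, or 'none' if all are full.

Answer: 0,1,2

Derivation:
col 0: top cell = '.' → open
col 1: top cell = '.' → open
col 2: top cell = '.' → open
col 3: top cell = 'O' → FULL
col 4: top cell = 'X' → FULL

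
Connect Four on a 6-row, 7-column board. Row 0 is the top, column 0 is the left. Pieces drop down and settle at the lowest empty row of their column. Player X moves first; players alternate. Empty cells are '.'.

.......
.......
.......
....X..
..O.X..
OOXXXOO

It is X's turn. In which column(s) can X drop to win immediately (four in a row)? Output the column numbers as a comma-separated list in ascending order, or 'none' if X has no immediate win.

Answer: 4

Derivation:
col 0: drop X → no win
col 1: drop X → no win
col 2: drop X → no win
col 3: drop X → no win
col 4: drop X → WIN!
col 5: drop X → no win
col 6: drop X → no win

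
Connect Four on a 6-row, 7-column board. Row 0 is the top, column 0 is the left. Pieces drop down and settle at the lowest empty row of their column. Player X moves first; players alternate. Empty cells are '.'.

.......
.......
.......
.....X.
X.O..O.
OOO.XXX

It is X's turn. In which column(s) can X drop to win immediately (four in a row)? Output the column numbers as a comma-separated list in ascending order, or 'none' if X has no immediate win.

col 0: drop X → no win
col 1: drop X → no win
col 2: drop X → no win
col 3: drop X → WIN!
col 4: drop X → no win
col 5: drop X → no win
col 6: drop X → no win

Answer: 3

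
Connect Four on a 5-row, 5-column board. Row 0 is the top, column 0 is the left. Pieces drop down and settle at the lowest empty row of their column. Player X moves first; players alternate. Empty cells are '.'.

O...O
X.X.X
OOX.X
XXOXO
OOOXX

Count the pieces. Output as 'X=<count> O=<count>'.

X=10 O=9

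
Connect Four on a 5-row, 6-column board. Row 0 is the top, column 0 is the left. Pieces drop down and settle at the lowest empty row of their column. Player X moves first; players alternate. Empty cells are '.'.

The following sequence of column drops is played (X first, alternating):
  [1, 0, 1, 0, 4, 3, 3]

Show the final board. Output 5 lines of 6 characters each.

Move 1: X drops in col 1, lands at row 4
Move 2: O drops in col 0, lands at row 4
Move 3: X drops in col 1, lands at row 3
Move 4: O drops in col 0, lands at row 3
Move 5: X drops in col 4, lands at row 4
Move 6: O drops in col 3, lands at row 4
Move 7: X drops in col 3, lands at row 3

Answer: ......
......
......
OX.X..
OX.OX.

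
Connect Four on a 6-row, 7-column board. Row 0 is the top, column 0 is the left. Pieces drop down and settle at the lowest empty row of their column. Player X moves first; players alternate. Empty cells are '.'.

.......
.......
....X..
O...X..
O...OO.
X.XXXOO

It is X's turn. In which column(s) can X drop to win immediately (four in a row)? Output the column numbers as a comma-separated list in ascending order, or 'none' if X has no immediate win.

Answer: 1

Derivation:
col 0: drop X → no win
col 1: drop X → WIN!
col 2: drop X → no win
col 3: drop X → no win
col 4: drop X → no win
col 5: drop X → no win
col 6: drop X → no win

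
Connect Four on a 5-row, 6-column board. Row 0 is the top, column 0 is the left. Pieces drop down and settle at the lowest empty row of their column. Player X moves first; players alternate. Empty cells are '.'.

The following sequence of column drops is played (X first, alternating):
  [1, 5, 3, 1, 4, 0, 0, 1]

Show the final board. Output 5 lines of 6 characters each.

Move 1: X drops in col 1, lands at row 4
Move 2: O drops in col 5, lands at row 4
Move 3: X drops in col 3, lands at row 4
Move 4: O drops in col 1, lands at row 3
Move 5: X drops in col 4, lands at row 4
Move 6: O drops in col 0, lands at row 4
Move 7: X drops in col 0, lands at row 3
Move 8: O drops in col 1, lands at row 2

Answer: ......
......
.O....
XO....
OX.XXO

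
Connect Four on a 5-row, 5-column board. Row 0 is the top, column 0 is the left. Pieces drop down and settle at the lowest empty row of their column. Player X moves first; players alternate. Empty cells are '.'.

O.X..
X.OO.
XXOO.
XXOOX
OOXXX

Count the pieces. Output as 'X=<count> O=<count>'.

X=10 O=9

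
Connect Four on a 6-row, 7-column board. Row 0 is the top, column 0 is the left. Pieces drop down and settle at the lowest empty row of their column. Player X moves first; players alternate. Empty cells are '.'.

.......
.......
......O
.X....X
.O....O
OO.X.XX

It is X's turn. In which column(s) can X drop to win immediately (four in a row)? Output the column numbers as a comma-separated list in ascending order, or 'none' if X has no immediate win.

col 0: drop X → no win
col 1: drop X → no win
col 2: drop X → no win
col 3: drop X → no win
col 4: drop X → WIN!
col 5: drop X → no win
col 6: drop X → no win

Answer: 4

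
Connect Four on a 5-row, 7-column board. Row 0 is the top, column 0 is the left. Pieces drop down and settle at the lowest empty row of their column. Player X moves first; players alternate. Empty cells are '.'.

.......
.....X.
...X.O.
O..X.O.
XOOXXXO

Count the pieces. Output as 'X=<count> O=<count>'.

X=7 O=6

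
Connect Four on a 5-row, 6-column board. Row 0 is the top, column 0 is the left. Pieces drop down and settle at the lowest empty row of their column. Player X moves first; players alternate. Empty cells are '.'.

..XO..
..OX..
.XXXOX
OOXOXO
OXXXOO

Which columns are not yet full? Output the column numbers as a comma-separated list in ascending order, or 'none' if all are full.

Answer: 0,1,4,5

Derivation:
col 0: top cell = '.' → open
col 1: top cell = '.' → open
col 2: top cell = 'X' → FULL
col 3: top cell = 'O' → FULL
col 4: top cell = '.' → open
col 5: top cell = '.' → open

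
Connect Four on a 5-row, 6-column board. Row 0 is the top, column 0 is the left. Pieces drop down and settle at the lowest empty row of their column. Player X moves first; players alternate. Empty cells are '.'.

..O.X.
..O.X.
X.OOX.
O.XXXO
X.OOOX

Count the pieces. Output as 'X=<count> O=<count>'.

X=9 O=9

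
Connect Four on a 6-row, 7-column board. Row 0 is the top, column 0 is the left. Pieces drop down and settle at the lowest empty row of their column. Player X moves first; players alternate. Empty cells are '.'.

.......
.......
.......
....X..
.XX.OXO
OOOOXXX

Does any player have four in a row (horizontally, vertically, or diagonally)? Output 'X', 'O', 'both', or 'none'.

O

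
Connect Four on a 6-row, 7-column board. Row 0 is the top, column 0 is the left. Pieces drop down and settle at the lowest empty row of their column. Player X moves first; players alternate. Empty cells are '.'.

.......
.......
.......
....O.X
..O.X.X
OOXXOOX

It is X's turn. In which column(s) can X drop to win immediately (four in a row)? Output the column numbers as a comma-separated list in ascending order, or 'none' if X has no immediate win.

Answer: 6

Derivation:
col 0: drop X → no win
col 1: drop X → no win
col 2: drop X → no win
col 3: drop X → no win
col 4: drop X → no win
col 5: drop X → no win
col 6: drop X → WIN!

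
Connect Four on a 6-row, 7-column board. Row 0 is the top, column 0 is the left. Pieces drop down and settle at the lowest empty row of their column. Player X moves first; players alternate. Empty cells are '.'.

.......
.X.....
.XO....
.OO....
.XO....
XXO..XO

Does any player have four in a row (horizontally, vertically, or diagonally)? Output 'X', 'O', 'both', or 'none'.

O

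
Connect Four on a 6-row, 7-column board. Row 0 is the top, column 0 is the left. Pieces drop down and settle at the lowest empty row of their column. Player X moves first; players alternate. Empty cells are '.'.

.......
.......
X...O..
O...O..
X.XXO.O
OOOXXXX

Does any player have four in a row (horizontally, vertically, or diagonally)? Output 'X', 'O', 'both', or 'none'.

X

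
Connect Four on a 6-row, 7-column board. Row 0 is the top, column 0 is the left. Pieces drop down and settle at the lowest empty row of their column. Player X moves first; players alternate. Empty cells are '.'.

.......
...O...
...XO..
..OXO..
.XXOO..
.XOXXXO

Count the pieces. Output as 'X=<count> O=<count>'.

X=8 O=8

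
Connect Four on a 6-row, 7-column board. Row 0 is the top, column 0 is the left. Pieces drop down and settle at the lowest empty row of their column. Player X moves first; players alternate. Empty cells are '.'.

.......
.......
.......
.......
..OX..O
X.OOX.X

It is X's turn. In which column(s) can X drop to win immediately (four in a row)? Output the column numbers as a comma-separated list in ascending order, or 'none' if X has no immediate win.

col 0: drop X → no win
col 1: drop X → no win
col 2: drop X → no win
col 3: drop X → no win
col 4: drop X → no win
col 5: drop X → no win
col 6: drop X → no win

Answer: none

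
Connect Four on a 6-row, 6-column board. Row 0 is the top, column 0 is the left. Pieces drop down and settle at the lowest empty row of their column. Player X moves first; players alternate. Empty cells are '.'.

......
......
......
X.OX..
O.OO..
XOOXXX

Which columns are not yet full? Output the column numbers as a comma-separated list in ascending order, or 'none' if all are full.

col 0: top cell = '.' → open
col 1: top cell = '.' → open
col 2: top cell = '.' → open
col 3: top cell = '.' → open
col 4: top cell = '.' → open
col 5: top cell = '.' → open

Answer: 0,1,2,3,4,5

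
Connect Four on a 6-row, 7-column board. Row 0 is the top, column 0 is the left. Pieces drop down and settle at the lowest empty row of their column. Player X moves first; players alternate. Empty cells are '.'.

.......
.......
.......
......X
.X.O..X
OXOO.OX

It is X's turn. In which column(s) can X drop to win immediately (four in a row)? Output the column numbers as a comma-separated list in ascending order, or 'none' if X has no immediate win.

col 0: drop X → no win
col 1: drop X → no win
col 2: drop X → no win
col 3: drop X → no win
col 4: drop X → no win
col 5: drop X → no win
col 6: drop X → WIN!

Answer: 6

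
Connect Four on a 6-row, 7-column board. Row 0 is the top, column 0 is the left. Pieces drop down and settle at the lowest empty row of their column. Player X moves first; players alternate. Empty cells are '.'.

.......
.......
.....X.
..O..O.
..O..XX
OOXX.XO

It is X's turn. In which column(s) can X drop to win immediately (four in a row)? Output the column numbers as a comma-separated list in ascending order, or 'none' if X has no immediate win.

col 0: drop X → no win
col 1: drop X → no win
col 2: drop X → no win
col 3: drop X → no win
col 4: drop X → WIN!
col 5: drop X → no win
col 6: drop X → no win

Answer: 4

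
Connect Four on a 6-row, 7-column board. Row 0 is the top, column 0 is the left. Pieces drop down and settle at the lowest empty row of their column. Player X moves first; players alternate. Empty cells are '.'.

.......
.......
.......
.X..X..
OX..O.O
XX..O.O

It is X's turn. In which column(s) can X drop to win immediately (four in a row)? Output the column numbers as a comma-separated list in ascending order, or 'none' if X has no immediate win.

col 0: drop X → no win
col 1: drop X → WIN!
col 2: drop X → no win
col 3: drop X → no win
col 4: drop X → no win
col 5: drop X → no win
col 6: drop X → no win

Answer: 1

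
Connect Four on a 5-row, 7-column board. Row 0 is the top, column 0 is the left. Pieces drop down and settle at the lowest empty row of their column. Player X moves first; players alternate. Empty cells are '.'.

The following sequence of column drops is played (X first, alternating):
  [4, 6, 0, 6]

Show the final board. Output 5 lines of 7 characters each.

Answer: .......
.......
.......
......O
X...X.O

Derivation:
Move 1: X drops in col 4, lands at row 4
Move 2: O drops in col 6, lands at row 4
Move 3: X drops in col 0, lands at row 4
Move 4: O drops in col 6, lands at row 3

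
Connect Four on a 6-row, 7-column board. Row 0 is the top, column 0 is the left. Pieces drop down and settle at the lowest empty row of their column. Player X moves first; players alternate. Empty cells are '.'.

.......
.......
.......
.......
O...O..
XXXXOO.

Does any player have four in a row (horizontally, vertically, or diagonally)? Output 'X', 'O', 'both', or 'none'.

X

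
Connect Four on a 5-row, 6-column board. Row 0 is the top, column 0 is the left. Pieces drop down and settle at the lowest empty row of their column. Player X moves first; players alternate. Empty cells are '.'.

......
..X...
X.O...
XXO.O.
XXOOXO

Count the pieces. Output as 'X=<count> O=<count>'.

X=7 O=6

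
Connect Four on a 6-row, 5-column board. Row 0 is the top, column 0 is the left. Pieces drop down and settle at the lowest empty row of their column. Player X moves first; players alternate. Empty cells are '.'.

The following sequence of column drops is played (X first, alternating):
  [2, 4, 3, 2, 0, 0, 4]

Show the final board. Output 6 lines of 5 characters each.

Move 1: X drops in col 2, lands at row 5
Move 2: O drops in col 4, lands at row 5
Move 3: X drops in col 3, lands at row 5
Move 4: O drops in col 2, lands at row 4
Move 5: X drops in col 0, lands at row 5
Move 6: O drops in col 0, lands at row 4
Move 7: X drops in col 4, lands at row 4

Answer: .....
.....
.....
.....
O.O.X
X.XXO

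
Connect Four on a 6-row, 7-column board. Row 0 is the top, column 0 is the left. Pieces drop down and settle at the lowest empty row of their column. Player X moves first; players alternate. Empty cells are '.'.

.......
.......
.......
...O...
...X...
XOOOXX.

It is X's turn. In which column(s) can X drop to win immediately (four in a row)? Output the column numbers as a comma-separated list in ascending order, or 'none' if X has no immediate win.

col 0: drop X → no win
col 1: drop X → no win
col 2: drop X → no win
col 3: drop X → no win
col 4: drop X → no win
col 5: drop X → no win
col 6: drop X → no win

Answer: none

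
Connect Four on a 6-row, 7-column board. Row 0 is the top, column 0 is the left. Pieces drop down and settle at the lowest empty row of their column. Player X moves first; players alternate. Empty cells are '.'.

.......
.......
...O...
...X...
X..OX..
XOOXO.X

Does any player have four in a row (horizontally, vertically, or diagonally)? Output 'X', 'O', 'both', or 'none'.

none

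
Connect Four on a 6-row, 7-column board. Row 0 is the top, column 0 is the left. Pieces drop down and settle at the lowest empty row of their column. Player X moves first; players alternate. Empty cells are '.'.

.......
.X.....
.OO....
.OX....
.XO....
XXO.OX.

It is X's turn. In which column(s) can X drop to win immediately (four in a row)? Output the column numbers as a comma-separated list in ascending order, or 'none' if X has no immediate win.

Answer: none

Derivation:
col 0: drop X → no win
col 1: drop X → no win
col 2: drop X → no win
col 3: drop X → no win
col 4: drop X → no win
col 5: drop X → no win
col 6: drop X → no win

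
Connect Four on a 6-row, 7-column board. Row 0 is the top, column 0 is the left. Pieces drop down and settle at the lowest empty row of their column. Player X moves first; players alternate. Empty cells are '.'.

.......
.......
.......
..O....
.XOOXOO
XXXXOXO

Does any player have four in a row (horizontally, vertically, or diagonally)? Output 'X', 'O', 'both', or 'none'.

X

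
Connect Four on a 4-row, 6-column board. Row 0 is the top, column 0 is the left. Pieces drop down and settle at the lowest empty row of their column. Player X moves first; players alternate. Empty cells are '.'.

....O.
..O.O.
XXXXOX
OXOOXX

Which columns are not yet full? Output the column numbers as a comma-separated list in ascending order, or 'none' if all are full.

Answer: 0,1,2,3,5

Derivation:
col 0: top cell = '.' → open
col 1: top cell = '.' → open
col 2: top cell = '.' → open
col 3: top cell = '.' → open
col 4: top cell = 'O' → FULL
col 5: top cell = '.' → open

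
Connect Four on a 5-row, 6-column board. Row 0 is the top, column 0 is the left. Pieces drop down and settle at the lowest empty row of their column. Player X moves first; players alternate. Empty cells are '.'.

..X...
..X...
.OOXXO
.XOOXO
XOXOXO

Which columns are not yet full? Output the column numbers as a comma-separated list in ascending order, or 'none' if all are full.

Answer: 0,1,3,4,5

Derivation:
col 0: top cell = '.' → open
col 1: top cell = '.' → open
col 2: top cell = 'X' → FULL
col 3: top cell = '.' → open
col 4: top cell = '.' → open
col 5: top cell = '.' → open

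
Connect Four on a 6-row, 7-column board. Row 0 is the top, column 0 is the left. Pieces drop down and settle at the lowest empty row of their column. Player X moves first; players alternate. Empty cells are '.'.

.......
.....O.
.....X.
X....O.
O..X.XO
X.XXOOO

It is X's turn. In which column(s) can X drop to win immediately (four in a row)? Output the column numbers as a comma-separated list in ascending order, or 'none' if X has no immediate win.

Answer: 1

Derivation:
col 0: drop X → no win
col 1: drop X → WIN!
col 2: drop X → no win
col 3: drop X → no win
col 4: drop X → no win
col 5: drop X → no win
col 6: drop X → no win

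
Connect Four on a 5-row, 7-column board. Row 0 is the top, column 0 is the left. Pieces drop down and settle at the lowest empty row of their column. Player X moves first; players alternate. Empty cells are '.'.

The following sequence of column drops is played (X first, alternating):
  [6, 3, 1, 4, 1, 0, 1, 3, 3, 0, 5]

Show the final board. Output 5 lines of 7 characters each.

Answer: .......
.......
.X.X...
OX.O...
OX.OOXX

Derivation:
Move 1: X drops in col 6, lands at row 4
Move 2: O drops in col 3, lands at row 4
Move 3: X drops in col 1, lands at row 4
Move 4: O drops in col 4, lands at row 4
Move 5: X drops in col 1, lands at row 3
Move 6: O drops in col 0, lands at row 4
Move 7: X drops in col 1, lands at row 2
Move 8: O drops in col 3, lands at row 3
Move 9: X drops in col 3, lands at row 2
Move 10: O drops in col 0, lands at row 3
Move 11: X drops in col 5, lands at row 4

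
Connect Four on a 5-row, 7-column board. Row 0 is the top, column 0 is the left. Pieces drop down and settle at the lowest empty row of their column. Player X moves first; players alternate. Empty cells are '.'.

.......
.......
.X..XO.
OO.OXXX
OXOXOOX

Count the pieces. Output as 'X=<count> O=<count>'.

X=8 O=8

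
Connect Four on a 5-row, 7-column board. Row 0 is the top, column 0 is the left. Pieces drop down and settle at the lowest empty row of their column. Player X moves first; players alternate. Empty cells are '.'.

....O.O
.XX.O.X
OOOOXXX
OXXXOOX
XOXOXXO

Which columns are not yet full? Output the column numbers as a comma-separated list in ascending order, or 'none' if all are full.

col 0: top cell = '.' → open
col 1: top cell = '.' → open
col 2: top cell = '.' → open
col 3: top cell = '.' → open
col 4: top cell = 'O' → FULL
col 5: top cell = '.' → open
col 6: top cell = 'O' → FULL

Answer: 0,1,2,3,5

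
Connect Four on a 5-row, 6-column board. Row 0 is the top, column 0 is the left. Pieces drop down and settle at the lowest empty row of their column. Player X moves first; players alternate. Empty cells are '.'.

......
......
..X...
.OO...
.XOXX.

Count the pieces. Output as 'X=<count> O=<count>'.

X=4 O=3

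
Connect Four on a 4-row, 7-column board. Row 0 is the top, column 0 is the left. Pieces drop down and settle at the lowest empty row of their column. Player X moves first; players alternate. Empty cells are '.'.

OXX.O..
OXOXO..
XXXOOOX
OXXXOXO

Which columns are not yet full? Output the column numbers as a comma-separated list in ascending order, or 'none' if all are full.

Answer: 3,5,6

Derivation:
col 0: top cell = 'O' → FULL
col 1: top cell = 'X' → FULL
col 2: top cell = 'X' → FULL
col 3: top cell = '.' → open
col 4: top cell = 'O' → FULL
col 5: top cell = '.' → open
col 6: top cell = '.' → open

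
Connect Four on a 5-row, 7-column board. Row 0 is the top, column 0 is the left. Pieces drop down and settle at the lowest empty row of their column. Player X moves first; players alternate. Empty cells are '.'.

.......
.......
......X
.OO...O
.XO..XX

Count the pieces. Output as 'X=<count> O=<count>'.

X=4 O=4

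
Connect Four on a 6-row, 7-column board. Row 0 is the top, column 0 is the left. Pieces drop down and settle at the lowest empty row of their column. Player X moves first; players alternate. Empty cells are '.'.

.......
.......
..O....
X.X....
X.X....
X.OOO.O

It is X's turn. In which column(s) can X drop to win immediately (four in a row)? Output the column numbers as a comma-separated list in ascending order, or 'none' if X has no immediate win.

col 0: drop X → WIN!
col 1: drop X → no win
col 2: drop X → no win
col 3: drop X → no win
col 4: drop X → no win
col 5: drop X → no win
col 6: drop X → no win

Answer: 0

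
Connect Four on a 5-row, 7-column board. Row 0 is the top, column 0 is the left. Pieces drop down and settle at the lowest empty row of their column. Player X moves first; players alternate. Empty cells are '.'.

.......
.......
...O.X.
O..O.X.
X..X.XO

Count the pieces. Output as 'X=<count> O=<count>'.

X=5 O=4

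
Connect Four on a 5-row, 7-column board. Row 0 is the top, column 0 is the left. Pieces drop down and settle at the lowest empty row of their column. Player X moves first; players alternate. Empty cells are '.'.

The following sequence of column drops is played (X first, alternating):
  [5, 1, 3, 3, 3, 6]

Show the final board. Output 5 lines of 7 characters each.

Move 1: X drops in col 5, lands at row 4
Move 2: O drops in col 1, lands at row 4
Move 3: X drops in col 3, lands at row 4
Move 4: O drops in col 3, lands at row 3
Move 5: X drops in col 3, lands at row 2
Move 6: O drops in col 6, lands at row 4

Answer: .......
.......
...X...
...O...
.O.X.XO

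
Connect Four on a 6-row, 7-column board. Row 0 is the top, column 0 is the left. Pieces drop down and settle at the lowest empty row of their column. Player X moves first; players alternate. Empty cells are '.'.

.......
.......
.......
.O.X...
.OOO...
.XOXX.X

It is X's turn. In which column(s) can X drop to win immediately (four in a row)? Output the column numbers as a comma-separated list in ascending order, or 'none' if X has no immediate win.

Answer: 5

Derivation:
col 0: drop X → no win
col 1: drop X → no win
col 2: drop X → no win
col 3: drop X → no win
col 4: drop X → no win
col 5: drop X → WIN!
col 6: drop X → no win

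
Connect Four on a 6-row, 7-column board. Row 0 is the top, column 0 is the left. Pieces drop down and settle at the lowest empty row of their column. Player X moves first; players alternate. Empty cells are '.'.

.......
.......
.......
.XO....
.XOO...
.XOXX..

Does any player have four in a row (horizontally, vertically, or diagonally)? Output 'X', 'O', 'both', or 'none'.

none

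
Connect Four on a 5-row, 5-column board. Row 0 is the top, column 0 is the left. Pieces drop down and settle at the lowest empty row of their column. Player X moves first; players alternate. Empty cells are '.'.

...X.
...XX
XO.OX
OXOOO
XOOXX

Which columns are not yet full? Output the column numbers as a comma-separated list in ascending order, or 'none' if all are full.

Answer: 0,1,2,4

Derivation:
col 0: top cell = '.' → open
col 1: top cell = '.' → open
col 2: top cell = '.' → open
col 3: top cell = 'X' → FULL
col 4: top cell = '.' → open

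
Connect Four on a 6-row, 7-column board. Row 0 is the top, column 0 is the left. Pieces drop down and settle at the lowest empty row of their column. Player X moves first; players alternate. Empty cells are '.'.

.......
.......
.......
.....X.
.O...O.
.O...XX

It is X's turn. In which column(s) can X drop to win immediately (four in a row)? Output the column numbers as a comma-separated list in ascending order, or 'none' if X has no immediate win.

Answer: none

Derivation:
col 0: drop X → no win
col 1: drop X → no win
col 2: drop X → no win
col 3: drop X → no win
col 4: drop X → no win
col 5: drop X → no win
col 6: drop X → no win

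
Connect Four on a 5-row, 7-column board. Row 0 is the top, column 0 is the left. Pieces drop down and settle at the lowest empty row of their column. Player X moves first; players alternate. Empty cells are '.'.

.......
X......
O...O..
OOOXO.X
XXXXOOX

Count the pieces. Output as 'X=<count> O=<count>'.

X=8 O=8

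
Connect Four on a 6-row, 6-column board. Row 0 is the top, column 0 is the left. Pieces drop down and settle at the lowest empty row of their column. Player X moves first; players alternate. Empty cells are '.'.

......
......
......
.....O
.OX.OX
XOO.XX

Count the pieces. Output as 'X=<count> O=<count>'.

X=5 O=5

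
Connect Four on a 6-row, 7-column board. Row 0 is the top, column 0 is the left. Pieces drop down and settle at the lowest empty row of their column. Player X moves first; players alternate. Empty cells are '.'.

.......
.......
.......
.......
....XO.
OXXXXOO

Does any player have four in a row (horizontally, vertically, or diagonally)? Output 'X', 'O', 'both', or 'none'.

X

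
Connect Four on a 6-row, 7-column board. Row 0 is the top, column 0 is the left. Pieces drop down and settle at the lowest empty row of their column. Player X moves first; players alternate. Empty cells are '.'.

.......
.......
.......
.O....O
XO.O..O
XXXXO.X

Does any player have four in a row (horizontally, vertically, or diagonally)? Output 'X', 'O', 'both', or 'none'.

X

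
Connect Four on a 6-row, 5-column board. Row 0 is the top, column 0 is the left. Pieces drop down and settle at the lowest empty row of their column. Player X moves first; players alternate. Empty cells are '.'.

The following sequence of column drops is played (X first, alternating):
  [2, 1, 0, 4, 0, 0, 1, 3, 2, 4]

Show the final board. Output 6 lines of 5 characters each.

Answer: .....
.....
.....
O....
XXX.O
XOXOO

Derivation:
Move 1: X drops in col 2, lands at row 5
Move 2: O drops in col 1, lands at row 5
Move 3: X drops in col 0, lands at row 5
Move 4: O drops in col 4, lands at row 5
Move 5: X drops in col 0, lands at row 4
Move 6: O drops in col 0, lands at row 3
Move 7: X drops in col 1, lands at row 4
Move 8: O drops in col 3, lands at row 5
Move 9: X drops in col 2, lands at row 4
Move 10: O drops in col 4, lands at row 4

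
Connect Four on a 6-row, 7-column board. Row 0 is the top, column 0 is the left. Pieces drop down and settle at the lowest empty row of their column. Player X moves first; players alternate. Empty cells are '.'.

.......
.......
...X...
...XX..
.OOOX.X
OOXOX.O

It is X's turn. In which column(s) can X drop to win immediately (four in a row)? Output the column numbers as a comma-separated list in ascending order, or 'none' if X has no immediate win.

Answer: 4

Derivation:
col 0: drop X → no win
col 1: drop X → no win
col 2: drop X → no win
col 3: drop X → no win
col 4: drop X → WIN!
col 5: drop X → no win
col 6: drop X → no win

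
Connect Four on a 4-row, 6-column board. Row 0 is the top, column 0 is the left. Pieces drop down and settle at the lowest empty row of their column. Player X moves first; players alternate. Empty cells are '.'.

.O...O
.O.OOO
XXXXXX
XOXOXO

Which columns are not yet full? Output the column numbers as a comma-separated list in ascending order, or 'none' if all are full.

Answer: 0,2,3,4

Derivation:
col 0: top cell = '.' → open
col 1: top cell = 'O' → FULL
col 2: top cell = '.' → open
col 3: top cell = '.' → open
col 4: top cell = '.' → open
col 5: top cell = 'O' → FULL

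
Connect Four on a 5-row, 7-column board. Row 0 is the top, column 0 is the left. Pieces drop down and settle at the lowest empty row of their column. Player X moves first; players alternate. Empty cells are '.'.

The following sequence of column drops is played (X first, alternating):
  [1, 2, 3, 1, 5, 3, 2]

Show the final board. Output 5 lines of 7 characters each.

Answer: .......
.......
.......
.OXO...
.XOX.X.

Derivation:
Move 1: X drops in col 1, lands at row 4
Move 2: O drops in col 2, lands at row 4
Move 3: X drops in col 3, lands at row 4
Move 4: O drops in col 1, lands at row 3
Move 5: X drops in col 5, lands at row 4
Move 6: O drops in col 3, lands at row 3
Move 7: X drops in col 2, lands at row 3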